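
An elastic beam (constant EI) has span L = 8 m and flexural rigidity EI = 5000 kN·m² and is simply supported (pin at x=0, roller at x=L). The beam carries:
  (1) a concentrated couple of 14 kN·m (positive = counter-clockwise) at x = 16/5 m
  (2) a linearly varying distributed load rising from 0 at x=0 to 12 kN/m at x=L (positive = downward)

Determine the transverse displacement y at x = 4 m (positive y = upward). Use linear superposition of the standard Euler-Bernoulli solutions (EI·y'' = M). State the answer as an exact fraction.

Load 1 — applied couple M₀=14 kN·m at a=16/5 m (b=L-a=24/5):
  y_1 = (M₀x³/(6L)-M₀(x-a)²/2+C₁x)/EI  [x>a] with C₁=M₀(3b²-L²)/(6L)=112/75 = (14·4³/(6·8)-14·(4-(16/5))²/2+(112/75)·4)/5000 = 63/15625 m
Load 2 — triangular load w₀=12 kN/m (0→w₀ over full span):
  y_2 = -w₀x(7L⁴-10L²x²+3x⁴)/(360LEI) = -12·4·(7·8⁴-10·8²·4²+3·4⁴)/(360·8·5000) = -8/125 m
Superposition: y = Σ y_i = -937/15625 m ≈ -0.059968 m

y(4) = -937/15625 m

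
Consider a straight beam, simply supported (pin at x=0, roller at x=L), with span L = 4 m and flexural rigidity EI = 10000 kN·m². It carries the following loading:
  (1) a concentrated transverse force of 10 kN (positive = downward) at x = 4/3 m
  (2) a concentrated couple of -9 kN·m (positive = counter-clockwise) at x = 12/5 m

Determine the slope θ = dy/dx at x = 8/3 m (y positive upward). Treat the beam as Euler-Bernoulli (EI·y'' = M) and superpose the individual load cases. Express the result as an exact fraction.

Load 1 — point force P=10 kN at a=4/3 m (b=L-a=8/3):
  θ_1 = -Pa(2L²-6Lx+3x²+a²)/(6LEI)  [x>a] = -10·(4/3)·(2·4²-6·4·(8/3)+3·(8/3)²+(4/3)²)/(6·4·10000) = 1/2025 rad
Load 2 — applied couple M₀=-9 kN·m at a=12/5 m (b=L-a=8/5):
  θ_2 = (M₀x²/(2L)-M₀(x-a)+C₁)/EI  [x>a] with C₁=M₀(3b²-L²)/(6L)=78/25 = ((-9)·(8/3)²/(2·4)-(-9)·((8/3)-(12/5))+(78/25))/10000 = -31/125000 rad
Superposition: θ = Σ θ_i = 2489/10125000 rad ≈ 0.000246 rad

θ(8/3) = 2489/10125000 rad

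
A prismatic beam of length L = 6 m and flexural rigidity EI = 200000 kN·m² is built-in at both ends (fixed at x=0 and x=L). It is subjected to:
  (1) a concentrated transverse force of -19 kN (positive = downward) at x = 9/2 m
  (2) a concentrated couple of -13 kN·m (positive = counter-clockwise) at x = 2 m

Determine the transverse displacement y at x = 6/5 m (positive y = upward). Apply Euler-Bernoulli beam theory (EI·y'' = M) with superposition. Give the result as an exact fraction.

Load 1 — point force P=-19 kN at a=9/2 m (b=L-a=3/2):
  y_1 = -Pb²x²(3aL-(3a+b)x)/(6L³EI)  [x≤a] = -(-19)·(3/2)²·(6/5)²·(3·(9/2)·6-(3·(9/2)+(3/2))·(6/5))/(6·6³·200000) = 1197/80000000 m
Load 2 — applied couple M₀=-13 kN·m at a=2 m (b=L-a=4):
  y_2 = (R_Ax³/6 - M_Ax²/2)/EI  [x≤a] with R_A=-26/9, M_A=0 = ((-26/9)·(6/5)³/6 - 0·(6/5)²/2)/200000 = -13/3125000 m
Superposition: y = Σ y_i = 4321/400000000 m ≈ 0.000011 m

y(6/5) = 4321/400000000 m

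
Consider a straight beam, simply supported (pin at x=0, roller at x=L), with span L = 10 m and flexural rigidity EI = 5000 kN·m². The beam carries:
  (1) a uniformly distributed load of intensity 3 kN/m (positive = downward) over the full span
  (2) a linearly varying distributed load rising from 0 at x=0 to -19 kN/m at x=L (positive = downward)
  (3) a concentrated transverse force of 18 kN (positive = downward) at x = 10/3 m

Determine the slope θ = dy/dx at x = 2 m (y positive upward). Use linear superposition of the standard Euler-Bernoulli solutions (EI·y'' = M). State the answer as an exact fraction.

θ(2) = 1819/75000 rad

Load 1 — uniform load w=3 kN/m over full span:
  θ_1 = -w(L³-6Lx²+4x³)/(24EI) = -3·(10³-6·10·2²+4·2³)/(24·5000) = -99/5000 rad
Load 2 — triangular load w₀=-19 kN/m (0→w₀ over full span):
  θ_2 = -w₀(7L⁴-30L²x²+15x⁴)/(360LEI) = -(-19)·(7·10⁴-30·10²·2²+15·2⁴)/(360·10·5000) = 1729/28125 rad
Load 3 — point force P=18 kN at a=10/3 m (b=L-a=20/3):
  θ_3 = -Pb(L²-b²-3x²)/(6LEI)  [x≤a] = -18·(20/3)·(10²-(20/3)²-3·2²)/(6·10·5000) = -98/5625 rad
Superposition: θ = Σ θ_i = 1819/75000 rad ≈ 0.024253 rad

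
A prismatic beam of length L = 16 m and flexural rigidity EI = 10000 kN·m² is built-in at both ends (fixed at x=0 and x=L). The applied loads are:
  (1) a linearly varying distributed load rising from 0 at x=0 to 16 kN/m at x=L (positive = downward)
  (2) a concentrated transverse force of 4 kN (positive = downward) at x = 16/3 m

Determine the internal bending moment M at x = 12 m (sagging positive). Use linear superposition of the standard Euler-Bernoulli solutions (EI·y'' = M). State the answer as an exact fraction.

M(12) = 4816/135 kN·m

Load 1 — triangular load w₀=16 kN/m (0→w₀ over full span):
  M_1 = 3w₀Lx/20 - w₀L²/30 - w₀x³/(6L) = 3·16·16·12/20 - 16·16²/30 - 16·12³/(6·16) = 544/15 kN·m
Load 2 — point force P=4 kN at a=16/3 m (b=L-a=32/3):
  M_2 = Pa²(a+3b)(L-x)/L³ - Pa²b/L²  [x>a] = 4·(16/3)²·((16/3)+3·(32/3))·(16-12)/16³ - 4·(16/3)²·(32/3)/16² = -16/27 kN·m
Superposition: M = Σ M_i = 4816/135 kN·m ≈ 35.674074 kN·m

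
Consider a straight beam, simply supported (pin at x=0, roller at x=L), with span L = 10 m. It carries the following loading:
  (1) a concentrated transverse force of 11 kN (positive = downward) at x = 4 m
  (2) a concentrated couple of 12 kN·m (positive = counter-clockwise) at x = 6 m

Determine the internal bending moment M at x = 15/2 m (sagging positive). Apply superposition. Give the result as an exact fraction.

Load 1 — point force P=11 kN at a=4 m (b=L-a=6):
  M_1 = Pa(L-x)/L  [x>a] = 11·4·(10-(15/2))/10 = 11 kN·m
Load 2 — applied couple M₀=12 kN·m at a=6 m (b=L-a=4):
  M_2 = M₀x/L - M₀  [x>a] = 12·(15/2)/10 - 12 = -3 kN·m
Superposition: M = Σ M_i = 8 kN·m ≈ 8.000000 kN·m

M(15/2) = 8 kN·m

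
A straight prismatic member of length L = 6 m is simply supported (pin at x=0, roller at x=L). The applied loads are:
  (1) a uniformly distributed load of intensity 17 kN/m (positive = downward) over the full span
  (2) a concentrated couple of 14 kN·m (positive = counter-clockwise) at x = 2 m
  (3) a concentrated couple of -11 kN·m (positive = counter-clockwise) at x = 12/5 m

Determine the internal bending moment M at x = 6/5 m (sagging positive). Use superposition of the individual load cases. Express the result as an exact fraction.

M(6/5) = 1239/25 kN·m

Load 1 — uniform load w=17 kN/m over full span:
  M_1 = wx(L-x)/2 = 17·(6/5)·(6-(6/5))/2 = 1224/25 kN·m
Load 2 — applied couple M₀=14 kN·m at a=2 m (b=L-a=4):
  M_2 = M₀x/L  [x≤a] = 14·(6/5)/6 = 14/5 kN·m
Load 3 — applied couple M₀=-11 kN·m at a=12/5 m (b=L-a=18/5):
  M_3 = M₀x/L  [x≤a] = (-11)·(6/5)/6 = -11/5 kN·m
Superposition: M = Σ M_i = 1239/25 kN·m ≈ 49.560000 kN·m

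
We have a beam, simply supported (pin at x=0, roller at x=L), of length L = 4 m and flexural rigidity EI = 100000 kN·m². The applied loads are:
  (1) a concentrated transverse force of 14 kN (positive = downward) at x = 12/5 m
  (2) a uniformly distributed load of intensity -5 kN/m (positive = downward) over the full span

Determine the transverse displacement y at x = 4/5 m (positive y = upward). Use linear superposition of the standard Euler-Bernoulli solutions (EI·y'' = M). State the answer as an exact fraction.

y(4/5) = 4/1171875 m

Load 1 — point force P=14 kN at a=12/5 m (b=L-a=8/5):
  y_1 = -Pbx(L²-b²-x²)/(6LEI)  [x≤a] = -14·(8/5)·(4/5)·(4²-(8/5)²-(4/5)²)/(6·4·100000) = -112/1171875 m
Load 2 — uniform load w=-5 kN/m over full span:
  y_2 = -wx(L³-2Lx²+x³)/(24EI) = -(-5)·(4/5)·(4³-2·4·(4/5)²+(4/5)³)/(24·100000) = 116/1171875 m
Superposition: y = Σ y_i = 4/1171875 m ≈ 0.000003 m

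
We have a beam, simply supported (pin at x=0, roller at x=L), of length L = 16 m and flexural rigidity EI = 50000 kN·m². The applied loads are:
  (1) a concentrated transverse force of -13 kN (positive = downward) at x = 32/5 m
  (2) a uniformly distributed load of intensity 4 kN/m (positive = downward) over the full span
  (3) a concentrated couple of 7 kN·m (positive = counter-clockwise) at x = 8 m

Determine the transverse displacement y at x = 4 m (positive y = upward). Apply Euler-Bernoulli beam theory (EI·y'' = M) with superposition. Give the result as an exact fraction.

Load 1 — point force P=-13 kN at a=32/5 m (b=L-a=48/5):
  y_1 = -Pbx(L²-b²-x²)/(6LEI)  [x≤a] = -(-13)·(48/5)·4·(16²-(48/5)²-4²)/(6·16·50000) = 6006/390625 m
Load 2 — uniform load w=4 kN/m over full span:
  y_2 = -wx(L³-2Lx²+x³)/(24EI) = -4·4·(16³-2·16·4²+4³)/(24·50000) = -152/3125 m
Load 3 — applied couple M₀=7 kN·m at a=8 m (b=L-a=8):
  y_3 = (M₀x³/(6L)+C₁x)/EI  [x≤a] with C₁=M₀(3b²-L²)/(6L)=-14/3 = (7·4³/(6·16)+(-14/3)·4)/50000 = -7/25000 m
Superposition: y = Σ y_i = -104827/3125000 m ≈ -0.033545 m

y(4) = -104827/3125000 m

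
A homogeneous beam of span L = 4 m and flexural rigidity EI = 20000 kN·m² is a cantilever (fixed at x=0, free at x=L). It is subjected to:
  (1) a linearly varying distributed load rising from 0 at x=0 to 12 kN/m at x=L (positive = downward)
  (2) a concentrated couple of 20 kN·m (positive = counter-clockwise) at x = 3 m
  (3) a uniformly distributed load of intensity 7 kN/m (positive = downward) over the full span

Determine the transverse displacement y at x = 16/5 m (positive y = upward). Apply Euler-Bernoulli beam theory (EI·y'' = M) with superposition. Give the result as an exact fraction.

Load 1 — triangular load w₀=12 kN/m (0→w₀ over full span):
  y_1 = (w₀Lx³/12-w₀L²x²/6-w₀x⁵/(120L))/EI = (12·4·(16/5)³/12-12·4²·(16/5)²/6-12·(16/5)⁵/(120·4))/20000 = -100096/9765625 m
Load 2 — applied couple M₀=20 kN·m at a=3 m (b=L-a=1):
  y_2 = M₀a(2x-a)/(2EI)  [x>a] = 20·3·(2·(16/5)-3)/(2·20000) = 51/10000 m
Load 3 — uniform load w=7 kN/m over full span:
  y_3 = -wx²(x²-4Lx+6L²)/(24EI) = -7·(16/5)²·((16/5)²-4·4·(16/5)+6·4²)/(24·20000) = -9632/1171875 m
Superposition: y = Σ y_i = -6266783/468750000 m ≈ -0.013369 m

y(16/5) = -6266783/468750000 m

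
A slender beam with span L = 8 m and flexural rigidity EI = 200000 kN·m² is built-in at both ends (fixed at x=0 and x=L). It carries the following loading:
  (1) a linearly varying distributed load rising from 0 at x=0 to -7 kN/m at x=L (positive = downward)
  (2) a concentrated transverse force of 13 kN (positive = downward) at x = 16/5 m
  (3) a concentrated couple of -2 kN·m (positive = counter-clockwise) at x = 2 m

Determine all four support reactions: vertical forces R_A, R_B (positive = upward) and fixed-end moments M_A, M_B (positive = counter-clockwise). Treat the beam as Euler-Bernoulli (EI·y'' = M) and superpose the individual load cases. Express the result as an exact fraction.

R_A = -1029/4000 kN, M_A = 1253/3000 kN·m, R_B = -58971/4000 kN, M_B = 11791/1000 kN·m

Load 1 — triangular load w₀=-7 kN/m (0→w₀ over full span):
  R_A = 3w₀L/20 = 3·(-7)·8/20 = -42/5 kN
  M_A = w₀L²/30 = (-7)·8²/30 = -224/15 kN·m
  R_B = 7w₀L/20 = 7·(-7)·8/20 = -98/5 kN
  M_B = -w₀L²/20 = -(-7)·8²/20 = 112/5 kN·m
Load 2 — point force P=13 kN at a=16/5 m (b=L-a=24/5):
  R_A = Pb²(3a+b)/L³ = 13·(24/5)²·(3·(16/5)+(24/5))/8³ = 1053/125 kN
  M_A = Pab²/L² = 13·(16/5)·(24/5)²/8² = 1872/125 kN·m
  R_B = Pa²(a+3b)/L³ = 13·(16/5)²·((16/5)+3·(24/5))/8³ = 572/125 kN
  M_B = -Pa²b/L² = -13·(16/5)²·(24/5)/8² = -1248/125 kN·m
Load 3 — applied couple M₀=-2 kN·m at a=2 m (b=L-a=6):
  R_A = 6M₀ab/L³ = 6·(-2)·2·6/8³ = -9/32 kN
  M_A = M₀b(2a-b)/L² = (-2)·6·(2·2-6)/8² = 3/8 kN·m
  R_B = -6M₀ab/L³ = -6·(-2)·2·6/8³ = 9/32 kN
  M_B = M₀a(2b-a)/L² = (-2)·2·(2·6-2)/8² = -5/8 kN·m
Superposition: R_A = -1029/4000 kN, M_A = 1253/3000 kN·m, R_B = -58971/4000 kN, M_B = 11791/1000 kN·m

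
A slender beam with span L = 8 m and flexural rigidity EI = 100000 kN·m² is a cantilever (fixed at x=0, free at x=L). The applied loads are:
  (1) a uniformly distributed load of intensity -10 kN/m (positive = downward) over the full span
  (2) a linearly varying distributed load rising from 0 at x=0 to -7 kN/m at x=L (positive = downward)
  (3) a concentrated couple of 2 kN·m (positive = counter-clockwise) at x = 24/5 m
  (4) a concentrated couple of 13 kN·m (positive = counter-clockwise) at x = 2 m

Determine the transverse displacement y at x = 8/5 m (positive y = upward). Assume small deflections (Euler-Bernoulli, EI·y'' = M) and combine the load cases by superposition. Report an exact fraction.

y(8/5) = 268079/48828125 m

Load 1 — uniform load w=-10 kN/m over full span:
  y_1 = -wx²(x²-4Lx+6L²)/(24EI) = -(-10)·(8/5)²·((8/5)²-4·8·(8/5)+6·8²)/(24·100000) = 4192/1171875 m
Load 2 — triangular load w₀=-7 kN/m (0→w₀ over full span):
  y_2 = (w₀Lx³/12-w₀L²x²/6-w₀x⁵/(120L))/EI = ((-7)·8·(8/5)³/12-(-7)·8²·(8/5)²/6-(-7)·(8/5)⁵/(120·8))/100000 = 252112/146484375 m
Load 3 — applied couple M₀=2 kN·m at a=24/5 m (b=L-a=16/5):
  y_3 = M₀x²/(2EI)  [x≤a] = 2·(8/5)²/(2·100000) = 2/78125 m
Load 4 — applied couple M₀=13 kN·m at a=2 m (b=L-a=6):
  y_4 = M₀x²/(2EI)  [x≤a] = 13·(8/5)²/(2·100000) = 13/78125 m
Superposition: y = Σ y_i = 268079/48828125 m ≈ 0.005490 m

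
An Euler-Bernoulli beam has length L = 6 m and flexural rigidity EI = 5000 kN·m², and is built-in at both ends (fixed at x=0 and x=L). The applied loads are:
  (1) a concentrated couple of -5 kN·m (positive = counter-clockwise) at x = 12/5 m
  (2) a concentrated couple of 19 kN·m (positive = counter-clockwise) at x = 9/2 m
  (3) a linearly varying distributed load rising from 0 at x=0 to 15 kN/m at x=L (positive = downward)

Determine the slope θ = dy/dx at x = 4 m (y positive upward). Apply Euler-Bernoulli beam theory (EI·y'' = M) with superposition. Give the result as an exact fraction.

θ(4) = 893/300000 rad

Load 1 — applied couple M₀=-5 kN·m at a=12/5 m (b=L-a=18/5):
  θ_1 = (R_Ax²/2 - M_Ax - M₀(x-a))/EI  [x>a] with R_A=-6/5, M_A=-3/5 = ((-6/5)·4²/2 - (-3/5)·4 - (-5)·(4-(12/5)))/5000 = 1/6250 rad
Load 2 — applied couple M₀=19 kN·m at a=9/2 m (b=L-a=3/2):
  θ_2 = (R_Ax²/2 - M_Ax)/EI  [x≤a] with R_A=57/16, M_A=95/16 = ((57/16)·4²/2 - (95/16)·4)/5000 = 19/20000 rad
Load 3 — triangular load w₀=15 kN/m (0→w₀ over full span):
  θ_3 = -w₀(2x(L-x)(L-2x)(x+2L)+x²(L-x)²)/(120LEI) = -15·(2·4·(6-4)·(6-2·4)·(4+2·6)+4²·(6-4)²)/(120·6·5000) = 7/3750 rad
Superposition: θ = Σ θ_i = 893/300000 rad ≈ 0.002977 rad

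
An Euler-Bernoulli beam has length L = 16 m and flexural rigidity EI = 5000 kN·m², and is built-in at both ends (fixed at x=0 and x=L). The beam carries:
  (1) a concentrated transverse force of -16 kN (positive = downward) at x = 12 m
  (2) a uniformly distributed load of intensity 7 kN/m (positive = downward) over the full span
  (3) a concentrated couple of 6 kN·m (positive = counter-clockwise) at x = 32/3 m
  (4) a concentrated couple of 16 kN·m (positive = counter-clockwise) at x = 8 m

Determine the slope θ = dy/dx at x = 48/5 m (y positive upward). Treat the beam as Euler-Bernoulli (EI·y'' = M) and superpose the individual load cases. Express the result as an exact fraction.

Load 1 — point force P=-16 kN at a=12 m (b=L-a=4):
  θ_1 = -Pb²x(2aL-(3a+b)x)/(2L³EI)  [x≤a] = -(-16)·4²·(48/5)·(2·12·16-(3·12+4)·(48/5))/(2·16³·5000) = 0 rad
Load 2 — uniform load w=7 kN/m over full span:
  θ_2 = -wx(L-x)(L-2x)/(12EI) = -7·(48/5)·(16-(48/5))·(16-2·(48/5))/(12·5000) = 1792/78125 rad
Load 3 — applied couple M₀=6 kN·m at a=32/3 m (b=L-a=16/3):
  θ_3 = (R_Ax²/2 - M_Ax)/EI  [x≤a] with R_A=1/2, M_A=2 = ((1/2)·(48/5)²/2 - 2·(48/5))/5000 = 12/15625 rad
Load 4 — applied couple M₀=16 kN·m at a=8 m (b=L-a=8):
  θ_4 = (R_Ax²/2 - M_Ax - M₀(x-a))/EI  [x>a] with R_A=3/2, M_A=4 = ((3/2)·(48/5)²/2 - 4·(48/5) - 16·((48/5)-8))/5000 = 16/15625 rad
Superposition: θ = Σ θ_i = 1932/78125 rad ≈ 0.024730 rad

θ(48/5) = 1932/78125 rad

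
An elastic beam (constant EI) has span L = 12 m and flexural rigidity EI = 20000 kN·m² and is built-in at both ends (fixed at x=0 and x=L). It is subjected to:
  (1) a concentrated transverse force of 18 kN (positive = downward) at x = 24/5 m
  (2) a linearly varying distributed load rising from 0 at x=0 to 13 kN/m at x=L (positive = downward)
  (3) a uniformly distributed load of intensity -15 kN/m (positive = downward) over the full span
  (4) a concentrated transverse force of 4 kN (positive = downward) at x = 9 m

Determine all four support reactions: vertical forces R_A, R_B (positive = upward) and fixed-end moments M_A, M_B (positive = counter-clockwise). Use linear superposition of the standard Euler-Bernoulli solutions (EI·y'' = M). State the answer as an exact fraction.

R_A = -54311/1000 kN, M_A = -42123/500 kN·m, R_B = -25689/1000 kN, M_B = 29457/500 kN·m

Load 1 — point force P=18 kN at a=24/5 m (b=L-a=36/5):
  R_A = Pb²(3a+b)/L³ = 18·(36/5)²·(3·(24/5)+(36/5))/12³ = 1458/125 kN
  M_A = Pab²/L² = 18·(24/5)·(36/5)²/12² = 3888/125 kN·m
  R_B = Pa²(a+3b)/L³ = 18·(24/5)²·((24/5)+3·(36/5))/12³ = 792/125 kN
  M_B = -Pa²b/L² = -18·(24/5)²·(36/5)/12² = -2592/125 kN·m
Load 2 — triangular load w₀=13 kN/m (0→w₀ over full span):
  R_A = 3w₀L/20 = 3·13·12/20 = 117/5 kN
  M_A = w₀L²/30 = 13·12²/30 = 312/5 kN·m
  R_B = 7w₀L/20 = 7·13·12/20 = 273/5 kN
  M_B = -w₀L²/20 = -13·12²/20 = -468/5 kN·m
Load 3 — uniform load w=-15 kN/m over full span:
  R_A = wL/2 = (-15)·12/2 = -90 kN
  M_A = wL²/12 = (-15)·12²/12 = -180 kN·m
  R_B = wL/2 = (-15)·12/2 = -90 kN
  M_B = -wL²/12 = -(-15)·12²/12 = 180 kN·m
Load 4 — point force P=4 kN at a=9 m (b=L-a=3):
  R_A = Pb²(3a+b)/L³ = 4·3²·(3·9+3)/12³ = 5/8 kN
  M_A = Pab²/L² = 4·9·3²/12² = 9/4 kN·m
  R_B = Pa²(a+3b)/L³ = 4·9²·(9+3·3)/12³ = 27/8 kN
  M_B = -Pa²b/L² = -4·9²·3/12² = -27/4 kN·m
Superposition: R_A = -54311/1000 kN, M_A = -42123/500 kN·m, R_B = -25689/1000 kN, M_B = 29457/500 kN·m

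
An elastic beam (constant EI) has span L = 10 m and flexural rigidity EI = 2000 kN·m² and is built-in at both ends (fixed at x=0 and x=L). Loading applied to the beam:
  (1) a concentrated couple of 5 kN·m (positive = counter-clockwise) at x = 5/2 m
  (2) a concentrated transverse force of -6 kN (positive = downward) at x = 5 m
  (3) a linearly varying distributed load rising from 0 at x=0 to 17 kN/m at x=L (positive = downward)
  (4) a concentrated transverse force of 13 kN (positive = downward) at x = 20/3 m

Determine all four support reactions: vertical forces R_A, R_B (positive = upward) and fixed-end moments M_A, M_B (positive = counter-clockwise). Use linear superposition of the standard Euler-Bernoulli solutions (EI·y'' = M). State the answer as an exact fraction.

Load 1 — applied couple M₀=5 kN·m at a=5/2 m (b=L-a=15/2):
  R_A = 6M₀ab/L³ = 6·5·(5/2)·(15/2)/10³ = 9/16 kN
  M_A = M₀b(2a-b)/L² = 5·(15/2)·(2·(5/2)-(15/2))/10² = -15/16 kN·m
  R_B = -6M₀ab/L³ = -6·5·(5/2)·(15/2)/10³ = -9/16 kN
  M_B = M₀a(2b-a)/L² = 5·(5/2)·(2·(15/2)-(5/2))/10² = 25/16 kN·m
Load 2 — point force P=-6 kN at a=5 m (b=L-a=5):
  R_A = Pb²(3a+b)/L³ = (-6)·5²·(3·5+5)/10³ = -3 kN
  M_A = Pab²/L² = (-6)·5·5²/10² = -15/2 kN·m
  R_B = Pa²(a+3b)/L³ = (-6)·5²·(5+3·5)/10³ = -3 kN
  M_B = -Pa²b/L² = -(-6)·5²·5/10² = 15/2 kN·m
Load 3 — triangular load w₀=17 kN/m (0→w₀ over full span):
  R_A = 3w₀L/20 = 3·17·10/20 = 51/2 kN
  M_A = w₀L²/30 = 17·10²/30 = 170/3 kN·m
  R_B = 7w₀L/20 = 7·17·10/20 = 119/2 kN
  M_B = -w₀L²/20 = -17·10²/20 = -85 kN·m
Load 4 — point force P=13 kN at a=20/3 m (b=L-a=10/3):
  R_A = Pb²(3a+b)/L³ = 13·(10/3)²·(3·(20/3)+(10/3))/10³ = 91/27 kN
  M_A = Pab²/L² = 13·(20/3)·(10/3)²/10² = 260/27 kN·m
  R_B = Pa²(a+3b)/L³ = 13·(20/3)²·((20/3)+3·(10/3))/10³ = 260/27 kN
  M_B = -Pa²b/L² = -13·(20/3)²·(10/3)/10² = -520/27 kN·m
Superposition: R_A = 11419/432 kN, M_A = 24995/432 kN·m, R_B = 28325/432 kN, M_B = -41125/432 kN·m

R_A = 11419/432 kN, M_A = 24995/432 kN·m, R_B = 28325/432 kN, M_B = -41125/432 kN·m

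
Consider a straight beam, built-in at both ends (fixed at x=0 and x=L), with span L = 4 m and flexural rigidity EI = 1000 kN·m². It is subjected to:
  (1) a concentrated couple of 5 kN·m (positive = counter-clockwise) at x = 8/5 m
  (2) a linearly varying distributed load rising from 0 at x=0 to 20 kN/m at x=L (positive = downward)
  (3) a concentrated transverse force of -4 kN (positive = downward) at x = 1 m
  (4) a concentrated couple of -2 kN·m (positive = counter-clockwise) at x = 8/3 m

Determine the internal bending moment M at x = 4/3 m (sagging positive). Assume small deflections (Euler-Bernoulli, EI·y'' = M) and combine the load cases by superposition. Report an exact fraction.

Load 1 — applied couple M₀=5 kN·m at a=8/5 m (b=L-a=12/5):
  M_1 = R_Ax - M_A  [x≤a] with R_A=9/5, M_A=3/5 = (9/5)·(4/3) - (3/5) = 9/5 kN·m
Load 2 — triangular load w₀=20 kN/m (0→w₀ over full span):
  M_2 = 3w₀Lx/20 - w₀L²/30 - w₀x³/(6L) = 3·20·4·(4/3)/20 - 20·4²/30 - 20·(4/3)³/(6·4) = 272/81 kN·m
Load 3 — point force P=-4 kN at a=1 m (b=L-a=3):
  M_3 = Pa²(a+3b)(L-x)/L³ - Pa²b/L²  [x>a] = (-4)·1²·(1+3·3)·(4-(4/3))/4³ - (-4)·1²·3/4² = -11/12 kN·m
Load 4 — applied couple M₀=-2 kN·m at a=8/3 m (b=L-a=4/3):
  M_4 = R_Ax - M_A  [x≤a] with R_A=-2/3, M_A=-2/3 = (-2/3)·(4/3) - (-2/3) = -2/9 kN·m
Superposition: M = Σ M_i = 6511/1620 kN·m ≈ 4.019136 kN·m

M(4/3) = 6511/1620 kN·m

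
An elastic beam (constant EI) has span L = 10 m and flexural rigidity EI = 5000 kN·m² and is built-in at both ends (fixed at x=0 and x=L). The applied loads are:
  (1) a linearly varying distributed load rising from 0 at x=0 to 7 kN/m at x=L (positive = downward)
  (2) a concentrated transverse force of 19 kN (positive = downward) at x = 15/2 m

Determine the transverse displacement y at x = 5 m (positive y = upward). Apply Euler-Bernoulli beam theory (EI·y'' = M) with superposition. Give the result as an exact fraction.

Load 1 — triangular load w₀=7 kN/m (0→w₀ over full span):
  y_1 = -w₀x²(L-x)²(x+2L)/(120LEI) = -7·5²·(10-5)²·(5+2·10)/(120·10·5000) = -7/384 m
Load 2 — point force P=19 kN at a=15/2 m (b=L-a=5/2):
  y_2 = -Pb²x²(3aL-(3a+b)x)/(6L³EI)  [x≤a] = -19·(5/2)²·5²·(3·(15/2)·10-(3·(15/2)+(5/2))·5)/(6·10³·5000) = -19/1920 m
Superposition: y = Σ y_i = -9/320 m ≈ -0.028125 m

y(5) = -9/320 m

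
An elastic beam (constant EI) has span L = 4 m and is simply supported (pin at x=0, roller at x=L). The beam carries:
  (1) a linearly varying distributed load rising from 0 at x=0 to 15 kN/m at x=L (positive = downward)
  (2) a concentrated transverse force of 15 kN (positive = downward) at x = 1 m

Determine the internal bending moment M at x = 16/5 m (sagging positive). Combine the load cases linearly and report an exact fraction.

Load 1 — triangular load w₀=15 kN/m (0→w₀ over full span):
  M_1 = w₀Lx/6 - w₀x³/(6L) = 15·4·(16/5)/6 - 15·(16/5)³/(6·4) = 288/25 kN·m
Load 2 — point force P=15 kN at a=1 m (b=L-a=3):
  M_2 = Pa(L-x)/L  [x>a] = 15·1·(4-(16/5))/4 = 3 kN·m
Superposition: M = Σ M_i = 363/25 kN·m ≈ 14.520000 kN·m

M(16/5) = 363/25 kN·m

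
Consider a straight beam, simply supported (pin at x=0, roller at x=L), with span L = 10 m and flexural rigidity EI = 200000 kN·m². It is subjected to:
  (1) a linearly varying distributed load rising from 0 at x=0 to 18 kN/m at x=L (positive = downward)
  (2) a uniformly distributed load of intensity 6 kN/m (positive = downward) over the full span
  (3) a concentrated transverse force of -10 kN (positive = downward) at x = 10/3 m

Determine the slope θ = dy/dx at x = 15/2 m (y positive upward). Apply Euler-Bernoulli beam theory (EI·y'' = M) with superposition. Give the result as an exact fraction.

θ(15/2) = 161473/82944000 rad

Load 1 — triangular load w₀=18 kN/m (0→w₀ over full span):
  θ_1 = -w₀(7L⁴-30L²x²+15x⁴)/(360LEI) = -18·(7·10⁴-30·10²·(15/2)²+15·(15/2)⁴)/(360·10·200000) = 1313/1024000 rad
Load 2 — uniform load w=6 kN/m over full span:
  θ_2 = -w(L³-6Lx²+4x³)/(24EI) = -6·(10³-6·10·(15/2)²+4·(15/2)³)/(24·200000) = 11/12800 rad
Load 3 — point force P=-10 kN at a=10/3 m (b=L-a=20/3):
  θ_3 = -Pa(2L²-6Lx+3x²+a²)/(6LEI)  [x>a] = -(-10)·(10/3)·(2·10²-6·10·(15/2)+3·(15/2)²+(10/3)²)/(6·10·200000) = -101/518400 rad
Superposition: θ = Σ θ_i = 161473/82944000 rad ≈ 0.001947 rad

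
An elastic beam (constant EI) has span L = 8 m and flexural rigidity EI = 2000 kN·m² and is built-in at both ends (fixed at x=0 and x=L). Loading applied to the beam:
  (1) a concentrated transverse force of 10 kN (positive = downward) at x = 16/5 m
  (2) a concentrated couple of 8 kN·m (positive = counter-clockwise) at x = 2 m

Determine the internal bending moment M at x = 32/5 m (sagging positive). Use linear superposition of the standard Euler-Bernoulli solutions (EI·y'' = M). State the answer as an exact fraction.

Load 1 — point force P=10 kN at a=16/5 m (b=L-a=24/5):
  M_1 = Pa²(a+3b)(L-x)/L³ - Pa²b/L²  [x>a] = 10·(16/5)²·((16/5)+3·(24/5))·(8-(32/5))/8³ - 10·(16/5)²·(24/5)/8² = -256/125 kN·m
Load 2 — applied couple M₀=8 kN·m at a=2 m (b=L-a=6):
  M_2 = R_Ax - M_A - M₀  [x>a] with R_A=9/8, M_A=-3/2 = (9/8)·(32/5) - (-3/2) - 8 = 7/10 kN·m
Superposition: M = Σ M_i = -337/250 kN·m ≈ -1.348000 kN·m

M(32/5) = -337/250 kN·m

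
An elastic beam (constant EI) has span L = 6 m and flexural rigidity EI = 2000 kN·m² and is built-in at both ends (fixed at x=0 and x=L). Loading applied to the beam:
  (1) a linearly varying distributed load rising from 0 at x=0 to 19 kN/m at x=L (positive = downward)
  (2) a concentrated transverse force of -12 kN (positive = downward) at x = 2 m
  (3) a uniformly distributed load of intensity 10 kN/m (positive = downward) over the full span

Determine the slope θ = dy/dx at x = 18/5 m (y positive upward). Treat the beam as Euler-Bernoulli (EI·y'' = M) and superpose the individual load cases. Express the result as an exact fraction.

Load 1 — triangular load w₀=19 kN/m (0→w₀ over full span):
  θ_1 = -w₀(2x(L-x)(L-2x)(x+2L)+x²(L-x)²)/(120LEI) = -19·(2·(18/5)·(6-(18/5))·(6-2·(18/5))·((18/5)+2·6)+(18/5)²·(6-(18/5))²)/(120·6·2000) = 513/156250 rad
Load 2 — point force P=-12 kN at a=2 m (b=L-a=4):
  θ_2 = Pa²(L-x)(2bL-(3b+a)(L-x))/(2L³EI)  [x>a] = (-12)·2²·(6-(18/5))·(2·4·6-(3·4+2)·(6-(18/5)))/(2·6³·2000) = -6/3125 rad
Load 3 — uniform load w=10 kN/m over full span:
  θ_3 = -wx(L-x)(L-2x)/(12EI) = -10·(18/5)·(6-(18/5))·(6-2·(18/5))/(12·2000) = 27/6250 rad
Superposition: θ = Σ θ_i = 444/78125 rad ≈ 0.005683 rad

θ(18/5) = 444/78125 rad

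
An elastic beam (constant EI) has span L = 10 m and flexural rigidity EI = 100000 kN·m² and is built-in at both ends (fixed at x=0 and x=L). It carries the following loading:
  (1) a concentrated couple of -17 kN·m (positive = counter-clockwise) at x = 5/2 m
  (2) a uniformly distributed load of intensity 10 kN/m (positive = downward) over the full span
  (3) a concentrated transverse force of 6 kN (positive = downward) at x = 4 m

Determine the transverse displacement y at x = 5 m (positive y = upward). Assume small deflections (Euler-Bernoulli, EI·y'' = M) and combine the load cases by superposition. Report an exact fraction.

y(5) = -15119/4800000 m

Load 1 — applied couple M₀=-17 kN·m at a=5/2 m (b=L-a=15/2):
  y_1 = (R_Ax³/6 - M_Ax²/2 - M₀(x-a)²/2)/EI  [x>a] with R_A=-153/80, M_A=51/16 = ((-153/80)·5³/6 - (51/16)·5²/2 - (-17)·(5-(5/2))²/2)/100000 = -17/64000 m
Load 2 — uniform load w=10 kN/m over full span:
  y_2 = -wx²(L-x)²/(24EI) = -10·5²·(10-5)²/(24·100000) = -1/384 m
Load 3 — point force P=6 kN at a=4 m (b=L-a=6):
  y_3 = -Pa²(L-x)²(3bL-(3b+a)(L-x))/(6L³EI)  [x>a] = -6·4²·(10-5)²·(3·6·10-(3·6+4)·(10-5))/(6·10³·100000) = -7/25000 m
Superposition: y = Σ y_i = -15119/4800000 m ≈ -0.003150 m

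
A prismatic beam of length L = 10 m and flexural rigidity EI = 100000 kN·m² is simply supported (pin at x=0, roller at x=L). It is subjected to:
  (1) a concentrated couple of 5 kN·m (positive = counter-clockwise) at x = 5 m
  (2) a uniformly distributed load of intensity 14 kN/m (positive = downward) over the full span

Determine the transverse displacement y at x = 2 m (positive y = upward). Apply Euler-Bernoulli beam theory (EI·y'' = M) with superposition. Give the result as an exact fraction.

Load 1 — applied couple M₀=5 kN·m at a=5 m (b=L-a=5):
  y_1 = (M₀x³/(6L)+C₁x)/EI  [x≤a] with C₁=M₀(3b²-L²)/(6L)=-25/12 = (5·2³/(6·10)+(-25/12)·2)/100000 = -7/200000 m
Load 2 — uniform load w=14 kN/m over full span:
  y_2 = -wx(L³-2Lx²+x³)/(24EI) = -14·2·(10³-2·10·2²+2³)/(24·100000) = -203/18750 m
Superposition: y = Σ y_i = -6517/600000 m ≈ -0.010862 m

y(2) = -6517/600000 m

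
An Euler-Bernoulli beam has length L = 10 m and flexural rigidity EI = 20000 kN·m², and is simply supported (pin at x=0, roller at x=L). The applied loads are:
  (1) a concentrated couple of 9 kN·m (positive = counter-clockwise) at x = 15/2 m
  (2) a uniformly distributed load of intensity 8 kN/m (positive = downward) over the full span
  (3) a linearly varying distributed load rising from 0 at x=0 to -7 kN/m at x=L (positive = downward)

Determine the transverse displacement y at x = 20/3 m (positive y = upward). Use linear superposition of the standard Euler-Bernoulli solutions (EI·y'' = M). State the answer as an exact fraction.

Load 1 — applied couple M₀=9 kN·m at a=15/2 m (b=L-a=5/2):
  y_1 = (M₀x³/(6L)+C₁x)/EI  [x≤a] with C₁=M₀(3b²-L²)/(6L)=-195/16 = (9·(20/3)³/(6·10)+(-195/16)·(20/3))/20000 = -53/28800 m
Load 2 — uniform load w=8 kN/m over full span:
  y_2 = -wx(L³-2Lx²+x³)/(24EI) = -8·(20/3)·(10³-2·10·(20/3)²+(20/3)³)/(24·20000) = -11/243 m
Load 3 — triangular load w₀=-7 kN/m (0→w₀ over full span):
  y_3 = -w₀x(7L⁴-10L²x²+3x⁴)/(360LEI) = -(-7)·(20/3)·(7·10⁴-10·10²·(20/3)²+3·(20/3)⁴)/(360·10·20000) = 119/5832 m
Superposition: y = Σ y_i = -62293/2332800 m ≈ -0.026703 m

y(20/3) = -62293/2332800 m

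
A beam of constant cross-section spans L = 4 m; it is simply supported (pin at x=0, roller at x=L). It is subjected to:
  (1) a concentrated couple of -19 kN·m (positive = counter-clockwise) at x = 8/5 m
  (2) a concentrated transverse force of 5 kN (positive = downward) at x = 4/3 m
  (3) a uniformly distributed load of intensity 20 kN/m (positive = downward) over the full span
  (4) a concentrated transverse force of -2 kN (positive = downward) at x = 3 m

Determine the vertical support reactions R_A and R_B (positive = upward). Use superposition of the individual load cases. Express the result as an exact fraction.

R_A = 457/12 kN, R_B = 539/12 kN

Load 1 — applied couple M₀=-19 kN·m at a=8/5 m (b=L-a=12/5):
  R_A = M₀/L = (-19)/4 = -19/4 kN
  R_B = -M₀/L = -(-19)/4 = 19/4 kN
Load 2 — point force P=5 kN at a=4/3 m (b=L-a=8/3):
  R_A = Pb/L = 5·(8/3)/4 = 10/3 kN
  R_B = Pa/L = 5·(4/3)/4 = 5/3 kN
Load 3 — uniform load w=20 kN/m over full span:
  R_A = wL/2 = 20·4/2 = 40 kN
  R_B = wL/2 = 20·4/2 = 40 kN
Load 4 — point force P=-2 kN at a=3 m (b=L-a=1):
  R_A = Pb/L = (-2)·1/4 = -1/2 kN
  R_B = Pa/L = (-2)·3/4 = -3/2 kN
Superposition: R_A = 457/12 kN, R_B = 539/12 kN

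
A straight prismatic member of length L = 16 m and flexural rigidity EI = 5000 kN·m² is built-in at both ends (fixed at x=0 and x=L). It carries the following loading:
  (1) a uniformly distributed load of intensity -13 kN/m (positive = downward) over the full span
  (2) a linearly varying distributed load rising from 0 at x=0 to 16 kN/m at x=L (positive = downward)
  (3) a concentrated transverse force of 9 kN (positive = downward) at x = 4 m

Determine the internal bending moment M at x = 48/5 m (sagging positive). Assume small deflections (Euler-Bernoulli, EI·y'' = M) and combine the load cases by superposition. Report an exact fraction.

M(48/5) = -17563/500 kN·m

Load 1 — uniform load w=-13 kN/m over full span:
  M_1 = wLx/2 - wL²/12 - wx²/2 = (-13)·16·(48/5)/2 - (-13)·16²/12 - (-13)·(48/5)²/2 = -9152/75 kN·m
Load 2 — triangular load w₀=16 kN/m (0→w₀ over full span):
  M_2 = 3w₀Lx/20 - w₀L²/30 - w₀x³/(6L) = 3·16·16·(48/5)/20 - 16·16²/30 - 16·(48/5)³/(6·16) = 31744/375 kN·m
Load 3 — point force P=9 kN at a=4 m (b=L-a=12):
  M_3 = Pa²(a+3b)(L-x)/L³ - Pa²b/L²  [x>a] = 9·4²·(4+3·12)·(16-(48/5))/16³ - 9·4²·12/16² = 9/4 kN·m
Superposition: M = Σ M_i = -17563/500 kN·m ≈ -35.126000 kN·m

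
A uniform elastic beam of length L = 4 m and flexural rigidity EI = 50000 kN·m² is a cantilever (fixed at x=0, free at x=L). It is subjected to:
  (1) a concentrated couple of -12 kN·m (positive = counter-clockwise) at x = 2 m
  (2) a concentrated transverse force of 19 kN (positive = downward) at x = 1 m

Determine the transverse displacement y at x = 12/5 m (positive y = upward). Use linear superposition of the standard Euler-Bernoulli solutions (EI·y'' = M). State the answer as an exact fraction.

Load 1 — applied couple M₀=-12 kN·m at a=2 m (b=L-a=2):
  y_1 = M₀a(2x-a)/(2EI)  [x>a] = (-12)·2·(2·(12/5)-2)/(2·50000) = -21/31250 m
Load 2 — point force P=19 kN at a=1 m (b=L-a=3):
  y_2 = -Pa²(3x-a)/(6EI)  [x>a] = -19·1²·(3·(12/5)-1)/(6·50000) = -589/1500000 m
Superposition: y = Σ y_i = -1597/1500000 m ≈ -0.001065 m

y(12/5) = -1597/1500000 m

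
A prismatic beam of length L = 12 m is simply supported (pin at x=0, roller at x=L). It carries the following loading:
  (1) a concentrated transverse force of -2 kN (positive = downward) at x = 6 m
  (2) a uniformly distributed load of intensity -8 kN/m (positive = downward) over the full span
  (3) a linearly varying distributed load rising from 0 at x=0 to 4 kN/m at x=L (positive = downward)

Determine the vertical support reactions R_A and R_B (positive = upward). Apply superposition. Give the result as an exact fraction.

R_A = -41 kN, R_B = -33 kN

Load 1 — point force P=-2 kN at a=6 m (b=L-a=6):
  R_A = Pb/L = (-2)·6/12 = -1 kN
  R_B = Pa/L = (-2)·6/12 = -1 kN
Load 2 — uniform load w=-8 kN/m over full span:
  R_A = wL/2 = (-8)·12/2 = -48 kN
  R_B = wL/2 = (-8)·12/2 = -48 kN
Load 3 — triangular load w₀=4 kN/m (0→w₀ over full span):
  R_A = w₀L/6 = 4·12/6 = 8 kN
  R_B = w₀L/3 = 4·12/3 = 16 kN
Superposition: R_A = -41 kN, R_B = -33 kN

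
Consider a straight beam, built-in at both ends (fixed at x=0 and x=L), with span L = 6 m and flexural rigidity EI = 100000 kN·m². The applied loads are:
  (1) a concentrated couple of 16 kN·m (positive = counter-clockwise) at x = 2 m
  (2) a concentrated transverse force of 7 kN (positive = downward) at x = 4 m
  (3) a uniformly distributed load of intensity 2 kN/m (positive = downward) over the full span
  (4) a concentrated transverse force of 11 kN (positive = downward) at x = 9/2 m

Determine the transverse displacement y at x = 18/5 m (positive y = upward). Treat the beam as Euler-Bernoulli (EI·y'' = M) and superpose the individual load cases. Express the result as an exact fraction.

y(18/5) = -117833/1000000000 m

Load 1 — applied couple M₀=16 kN·m at a=2 m (b=L-a=4):
  y_1 = (R_Ax³/6 - M_Ax²/2 - M₀(x-a)²/2)/EI  [x>a] with R_A=32/9, M_A=0 = ((32/9)·(18/5)³/6 - 0·(18/5)²/2 - 16·((18/5)-2)²/2)/100000 = 28/390625 m
Load 2 — point force P=7 kN at a=4 m (b=L-a=2):
  y_2 = -Pb²x²(3aL-(3a+b)x)/(6L³EI)  [x≤a] = -7·2²·(18/5)²·(3·4·6-(3·4+2)·(18/5))/(6·6³·100000) = -189/3125000 m
Load 3 — uniform load w=2 kN/m over full span:
  y_3 = -wx²(L-x)²/(24EI) = -2·(18/5)²·(6-(18/5))²/(24·100000) = -243/3906250 m
Load 4 — point force P=11 kN at a=9/2 m (b=L-a=3/2):
  y_4 = -Pb²x²(3aL-(3a+b)x)/(6L³EI)  [x≤a] = -11·(3/2)²·(18/5)²·(3·(9/2)·6-(3·(9/2)+(3/2))·(18/5))/(6·6³·100000) = -2673/40000000 m
Superposition: y = Σ y_i = -117833/1000000000 m ≈ -0.000118 m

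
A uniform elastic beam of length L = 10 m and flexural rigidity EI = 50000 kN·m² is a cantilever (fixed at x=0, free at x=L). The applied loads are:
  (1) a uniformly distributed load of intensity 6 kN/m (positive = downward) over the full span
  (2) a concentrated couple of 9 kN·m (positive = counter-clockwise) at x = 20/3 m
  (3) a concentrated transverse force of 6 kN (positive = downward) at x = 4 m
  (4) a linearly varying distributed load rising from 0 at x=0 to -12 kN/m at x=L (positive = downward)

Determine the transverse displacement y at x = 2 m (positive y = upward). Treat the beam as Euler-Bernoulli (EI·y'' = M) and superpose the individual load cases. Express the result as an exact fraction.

Load 1 — uniform load w=6 kN/m over full span:
  y_1 = -wx²(x²-4Lx+6L²)/(24EI) = -6·2²·(2²-4·10·2+6·10²)/(24·50000) = -131/12500 m
Load 2 — applied couple M₀=9 kN·m at a=20/3 m (b=L-a=10/3):
  y_2 = M₀x²/(2EI)  [x≤a] = 9·2²/(2·50000) = 9/25000 m
Load 3 — point force P=6 kN at a=4 m (b=L-a=6):
  y_3 = -Px²(3a-x)/(6EI)  [x≤a] = -6·2²·(3·4-2)/(6·50000) = -1/1250 m
Load 4 — triangular load w₀=-12 kN/m (0→w₀ over full span):
  y_4 = (w₀Lx³/12-w₀L²x²/6-w₀x⁵/(120L))/EI = ((-12)·10·2³/12-(-12)·10²·2²/6-(-12)·2⁵/(120·10))/50000 = 2251/156250 m
Superposition: y = Σ y_i = 2179/625000 m ≈ 0.003486 m

y(2) = 2179/625000 m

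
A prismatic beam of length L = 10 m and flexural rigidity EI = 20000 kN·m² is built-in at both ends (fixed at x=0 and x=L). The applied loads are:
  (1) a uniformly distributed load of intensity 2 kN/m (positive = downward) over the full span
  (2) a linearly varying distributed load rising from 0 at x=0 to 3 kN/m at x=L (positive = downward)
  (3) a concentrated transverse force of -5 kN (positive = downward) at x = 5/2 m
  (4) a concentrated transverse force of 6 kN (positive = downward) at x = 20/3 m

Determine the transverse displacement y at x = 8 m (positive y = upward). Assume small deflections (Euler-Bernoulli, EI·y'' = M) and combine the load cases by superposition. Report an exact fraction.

Load 1 — uniform load w=2 kN/m over full span:
  y_1 = -wx²(L-x)²/(24EI) = -2·8²·(10-8)²/(24·20000) = -2/1875 m
Load 2 — triangular load w₀=3 kN/m (0→w₀ over full span):
  y_2 = -w₀x²(L-x)²(x+2L)/(120LEI) = -3·8²·(10-8)²·(8+2·10)/(120·10·20000) = -14/15625 m
Load 3 — point force P=-5 kN at a=5/2 m (b=L-a=15/2):
  y_3 = -Pa²(L-x)²(3bL-(3b+a)(L-x))/(6L³EI)  [x>a] = -(-5)·(5/2)²·(10-8)²·(3·(15/2)·10-(3·(15/2)+(5/2))·(10-8))/(6·10³·20000) = 7/38400 m
Load 4 — point force P=6 kN at a=20/3 m (b=L-a=10/3):
  y_4 = -Pa²(L-x)²(3bL-(3b+a)(L-x))/(6L³EI)  [x>a] = -6·(20/3)²·(10-8)²·(3·(10/3)·10-(3·(10/3)+(20/3))·(10-8))/(6·10³·20000) = -2/3375 m
Superposition: y = Σ y_i = -512561/216000000 m ≈ -0.002373 m

y(8) = -512561/216000000 m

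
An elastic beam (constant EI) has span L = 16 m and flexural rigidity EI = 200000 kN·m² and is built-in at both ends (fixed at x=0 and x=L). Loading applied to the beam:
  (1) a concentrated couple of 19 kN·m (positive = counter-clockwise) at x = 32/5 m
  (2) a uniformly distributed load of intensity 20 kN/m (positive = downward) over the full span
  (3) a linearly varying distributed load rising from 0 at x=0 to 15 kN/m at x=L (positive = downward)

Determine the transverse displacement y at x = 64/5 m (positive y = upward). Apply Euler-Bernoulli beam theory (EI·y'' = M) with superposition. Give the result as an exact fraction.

Load 1 — applied couple M₀=19 kN·m at a=32/5 m (b=L-a=48/5):
  y_1 = (R_Ax³/6 - M_Ax²/2 - M₀(x-a)²/2)/EI  [x>a] with R_A=171/100, M_A=57/25 = ((171/100)·(64/5)³/6 - (57/25)·(64/5)²/2 - 19·((64/5)-(32/5))²/2)/200000 = 1064/9765625 m
Load 2 — uniform load w=20 kN/m over full span:
  y_2 = -wx²(L-x)²/(24EI) = -20·(64/5)²·(16-(64/5))²/(24·200000) = -8192/1171875 m
Load 3 — triangular load w₀=15 kN/m (0→w₀ over full span):
  y_3 = -w₀x²(L-x)²(x+2L)/(120LEI) = -15·(64/5)²·(16-(64/5))²·((64/5)+2·16)/(120·16·200000) = -28672/9765625 m
Superposition: y = Σ y_i = -287624/29296875 m ≈ -0.009818 m

y(64/5) = -287624/29296875 m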